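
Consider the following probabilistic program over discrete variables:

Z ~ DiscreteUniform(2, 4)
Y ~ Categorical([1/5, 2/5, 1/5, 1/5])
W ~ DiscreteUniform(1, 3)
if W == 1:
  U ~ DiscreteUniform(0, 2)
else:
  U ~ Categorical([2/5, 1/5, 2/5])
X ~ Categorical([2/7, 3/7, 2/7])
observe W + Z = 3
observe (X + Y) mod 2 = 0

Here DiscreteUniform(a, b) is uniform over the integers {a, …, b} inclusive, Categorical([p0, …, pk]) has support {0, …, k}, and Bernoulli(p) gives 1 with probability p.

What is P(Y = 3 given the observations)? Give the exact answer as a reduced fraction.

P(Y = 3 | obs) = 3/17

Enumerate traces; 18 have nonzero weight after conditioning:
  (Z=2, Y=0, W=1, U=0, X=0) weight 2/945
  (Z=2, Y=0, W=1, U=0, X=2) weight 2/945
  (Z=2, Y=0, W=1, U=1, X=0) weight 2/945
  (Z=2, Y=0, W=1, U=1, X=2) weight 2/945
  (Z=2, Y=0, W=1, U=2, X=0) weight 2/945
  (Z=2, Y=0, W=1, U=2, X=2) weight 2/945
  (Z=2, Y=1, W=1, U=0, X=1) weight 2/315
  (Z=2, Y=1, W=1, U=1, X=1) weight 2/315
  (Z=2, Y=2, W=1, U=0, X=0) weight 2/945
  (Z=2, Y=3, W=1, U=0, X=1) weight 1/315
  … 8 more
Group by Y:
  weight(Y=0) = 4/315
  weight(Y=1) = 2/105
  weight(Y=2) = 4/315
  weight(Y=3) = 1/105
Total weight = 4/315 + 2/105 + 4/315 + 1/105 = 17/315
P(Y=0 | obs) = 4/315 / 17/315 = 4/17
P(Y=1 | obs) = 2/105 / 17/315 = 6/17
P(Y=2 | obs) = 4/315 / 17/315 = 4/17
P(Y=3 | obs) = 1/105 / 17/315 = 3/17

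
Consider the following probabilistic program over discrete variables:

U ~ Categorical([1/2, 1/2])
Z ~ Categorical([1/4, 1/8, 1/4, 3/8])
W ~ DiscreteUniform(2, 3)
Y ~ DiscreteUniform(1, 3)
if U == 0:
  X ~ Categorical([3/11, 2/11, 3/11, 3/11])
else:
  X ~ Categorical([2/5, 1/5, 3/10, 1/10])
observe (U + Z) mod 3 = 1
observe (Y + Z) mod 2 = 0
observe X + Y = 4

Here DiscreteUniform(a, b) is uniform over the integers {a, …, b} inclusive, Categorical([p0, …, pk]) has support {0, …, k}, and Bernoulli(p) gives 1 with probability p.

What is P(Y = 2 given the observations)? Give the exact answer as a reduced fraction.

P(Y = 2 | obs) = 66/215

Enumerate traces; 10 have nonzero weight after conditioning:
  (U=0, Z=1, W=2, Y=1, X=3) weight 1/352
  (U=0, Z=1, W=2, Y=3, X=1) weight 1/528
  (U=0, Z=1, W=3, Y=1, X=3) weight 1/352
  (U=0, Z=1, W=3, Y=3, X=1) weight 1/528
  (U=1, Z=0, W=2, Y=2, X=2) weight 1/160
  (U=1, Z=0, W=3, Y=2, X=2) weight 1/160
  (U=1, Z=3, W=2, Y=1, X=3) weight 1/320
  (U=1, Z=3, W=2, Y=3, X=1) weight 1/160
  … 2 more
Group by Y:
  weight(Y=1) = 21/1760
  weight(Y=2) = 1/80
  weight(Y=3) = 43/2640
Total weight = 21/1760 + 1/80 + 43/2640 = 43/1056
P(Y=1 | obs) = 21/1760 / 43/1056 = 63/215
P(Y=2 | obs) = 1/80 / 43/1056 = 66/215
P(Y=3 | obs) = 43/2640 / 43/1056 = 2/5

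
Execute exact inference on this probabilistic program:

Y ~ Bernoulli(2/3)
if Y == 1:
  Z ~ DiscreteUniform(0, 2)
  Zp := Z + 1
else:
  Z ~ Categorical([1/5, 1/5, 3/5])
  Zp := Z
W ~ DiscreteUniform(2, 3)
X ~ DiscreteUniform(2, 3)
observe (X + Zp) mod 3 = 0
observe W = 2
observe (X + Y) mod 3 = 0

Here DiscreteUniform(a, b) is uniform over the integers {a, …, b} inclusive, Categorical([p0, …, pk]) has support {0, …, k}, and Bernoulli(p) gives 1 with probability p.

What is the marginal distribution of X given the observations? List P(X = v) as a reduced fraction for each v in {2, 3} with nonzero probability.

Enumerate traces; 2 have nonzero weight after conditioning:
  (Y=0, Z=0, W=2, X=3) weight 1/60
  (Y=1, Z=0, W=2, X=2) weight 1/18
Group by X:
  weight(X=2) = 1/18
  weight(X=3) = 1/60
Total weight = 1/18 + 1/60 = 13/180
P(X=2 | obs) = 1/18 / 13/180 = 10/13
P(X=3 | obs) = 1/60 / 13/180 = 3/13

P(X=2) = 10/13, P(X=3) = 3/13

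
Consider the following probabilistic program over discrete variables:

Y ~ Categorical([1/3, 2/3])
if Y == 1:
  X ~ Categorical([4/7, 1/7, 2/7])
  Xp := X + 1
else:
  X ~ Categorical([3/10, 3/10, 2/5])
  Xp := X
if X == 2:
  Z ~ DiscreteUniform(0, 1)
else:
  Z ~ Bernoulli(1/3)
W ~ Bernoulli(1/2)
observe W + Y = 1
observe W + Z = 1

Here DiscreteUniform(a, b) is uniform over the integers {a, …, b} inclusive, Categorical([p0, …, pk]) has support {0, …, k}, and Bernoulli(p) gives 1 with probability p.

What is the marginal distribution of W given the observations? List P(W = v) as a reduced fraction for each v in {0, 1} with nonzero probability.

Enumerate traces; 6 have nonzero weight after conditioning:
  (Y=0, X=0, Z=0, W=1) weight 1/30
  (Y=0, X=1, Z=0, W=1) weight 1/30
  (Y=0, X=2, Z=0, W=1) weight 1/30
  (Y=1, X=0, Z=1, W=0) weight 4/63
  (Y=1, X=1, Z=1, W=0) weight 1/63
  (Y=1, X=2, Z=1, W=0) weight 1/21
Group by W:
  weight(W=0) = 8/63
  weight(W=1) = 1/10
Total weight = 8/63 + 1/10 = 143/630
P(W=0 | obs) = 8/63 / 143/630 = 80/143
P(W=1 | obs) = 1/10 / 143/630 = 63/143

P(W=0) = 80/143, P(W=1) = 63/143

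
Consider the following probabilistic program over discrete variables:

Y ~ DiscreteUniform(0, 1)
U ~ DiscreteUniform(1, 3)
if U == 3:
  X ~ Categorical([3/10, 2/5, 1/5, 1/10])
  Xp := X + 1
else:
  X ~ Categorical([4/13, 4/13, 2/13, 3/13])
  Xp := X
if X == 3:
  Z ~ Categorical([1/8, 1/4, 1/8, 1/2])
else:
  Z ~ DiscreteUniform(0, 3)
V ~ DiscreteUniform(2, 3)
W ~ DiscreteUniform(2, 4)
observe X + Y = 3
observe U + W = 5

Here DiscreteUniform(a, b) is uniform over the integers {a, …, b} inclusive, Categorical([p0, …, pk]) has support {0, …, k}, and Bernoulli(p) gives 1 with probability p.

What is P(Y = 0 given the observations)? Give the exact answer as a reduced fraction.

P(Y = 0 | obs) = 73/139

Enumerate traces; 48 have nonzero weight after conditioning:
  (Y=0, U=1, X=3, Z=0, V=2, W=4) weight 1/1248
  (Y=0, U=1, X=3, Z=0, V=3, W=4) weight 1/1248
  (Y=0, U=1, X=3, Z=1, V=2, W=4) weight 1/624
  (Y=0, U=1, X=3, Z=1, V=3, W=4) weight 1/624
  (Y=0, U=1, X=3, Z=2, V=2, W=4) weight 1/1248
  (Y=0, U=1, X=3, Z=2, V=3, W=4) weight 1/1248
  (Y=0, U=1, X=3, Z=3, V=2, W=4) weight 1/312
  (Y=0, U=1, X=3, Z=3, V=3, W=4) weight 1/312
  (Y=1, U=1, X=2, Z=0, V=2, W=4) weight 1/936
  … 39 more
Group by Y:
  weight(Y=0) = 73/2340
  weight(Y=1) = 11/390
Total weight = 73/2340 + 11/390 = 139/2340
P(Y=0 | obs) = 73/2340 / 139/2340 = 73/139
P(Y=1 | obs) = 11/390 / 139/2340 = 66/139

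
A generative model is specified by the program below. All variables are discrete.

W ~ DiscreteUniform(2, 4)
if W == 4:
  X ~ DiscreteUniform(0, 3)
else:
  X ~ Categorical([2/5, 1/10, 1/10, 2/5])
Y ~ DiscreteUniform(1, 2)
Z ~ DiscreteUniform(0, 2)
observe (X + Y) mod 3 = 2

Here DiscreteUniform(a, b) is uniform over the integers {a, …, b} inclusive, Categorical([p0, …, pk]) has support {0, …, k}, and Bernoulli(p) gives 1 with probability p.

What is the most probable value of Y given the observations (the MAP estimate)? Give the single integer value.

Enumerate traces; 27 have nonzero weight after conditioning:
  (W=2, X=0, Y=2, Z=0) weight 1/45
  (W=2, X=0, Y=2, Z=1) weight 1/45
  (W=2, X=0, Y=2, Z=2) weight 1/45
  (W=2, X=1, Y=1, Z=0) weight 1/180
  (W=2, X=1, Y=1, Z=1) weight 1/180
  (W=2, X=1, Y=1, Z=2) weight 1/180
  (W=2, X=3, Y=2, Z=0) weight 1/45
  (W=2, X=3, Y=2, Z=1) weight 1/45
  … 19 more
Group by Y:
  weight(Y=1) = 3/40
  weight(Y=2) = 7/20
Total weight = 3/40 + 7/20 = 17/40
P(Y=1 | obs) = 3/40 / 17/40 = 3/17
P(Y=2 | obs) = 7/20 / 17/40 = 14/17
argmax = 2

argmax_v P(Y = v | obs) = 2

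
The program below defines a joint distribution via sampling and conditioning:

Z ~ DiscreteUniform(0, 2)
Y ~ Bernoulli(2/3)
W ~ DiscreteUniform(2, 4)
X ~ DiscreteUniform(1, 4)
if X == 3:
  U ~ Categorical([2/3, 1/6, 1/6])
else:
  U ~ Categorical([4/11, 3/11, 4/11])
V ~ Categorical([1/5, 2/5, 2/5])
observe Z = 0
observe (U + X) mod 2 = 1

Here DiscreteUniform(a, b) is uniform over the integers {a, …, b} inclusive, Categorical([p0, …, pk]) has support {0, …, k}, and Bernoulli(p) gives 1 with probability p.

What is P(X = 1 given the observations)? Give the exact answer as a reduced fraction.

Enumerate traces; 108 have nonzero weight after conditioning:
  (Z=0, Y=0, W=2, X=1, U=0, V=0) weight 1/1485
  (Z=0, Y=0, W=2, X=1, U=0, V=1) weight 2/1485
  (Z=0, Y=0, W=2, X=1, U=0, V=2) weight 2/1485
  (Z=0, Y=0, W=2, X=1, U=2, V=0) weight 1/1485
  (Z=0, Y=0, W=2, X=1, U=2, V=1) weight 2/1485
  (Z=0, Y=0, W=2, X=1, U=2, V=2) weight 2/1485
  (Z=0, Y=0, W=2, X=2, U=1, V=0) weight 1/1980
  (Z=0, Y=0, W=2, X=2, U=1, V=1) weight 1/990
  (Z=0, Y=0, W=2, X=3, U=0, V=0) weight 1/810
  (Z=0, Y=0, W=2, X=4, U=1, V=0) weight 1/1980
  … 98 more
Group by X:
  weight(X=1) = 2/33
  weight(X=2) = 1/44
  weight(X=3) = 5/72
  weight(X=4) = 1/44
Total weight = 2/33 + 1/44 + 5/72 + 1/44 = 139/792
P(X=1 | obs) = 2/33 / 139/792 = 48/139
P(X=2 | obs) = 1/44 / 139/792 = 18/139
P(X=3 | obs) = 5/72 / 139/792 = 55/139
P(X=4 | obs) = 1/44 / 139/792 = 18/139

P(X = 1 | obs) = 48/139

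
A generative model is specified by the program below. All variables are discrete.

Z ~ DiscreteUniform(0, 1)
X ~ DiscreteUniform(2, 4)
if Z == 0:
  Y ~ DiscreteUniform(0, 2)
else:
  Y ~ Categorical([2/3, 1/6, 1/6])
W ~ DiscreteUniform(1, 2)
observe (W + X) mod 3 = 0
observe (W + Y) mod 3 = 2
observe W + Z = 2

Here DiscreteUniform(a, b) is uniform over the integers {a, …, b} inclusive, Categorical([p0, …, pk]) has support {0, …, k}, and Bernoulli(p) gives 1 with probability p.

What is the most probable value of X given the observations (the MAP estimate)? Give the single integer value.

Enumerate traces; 2 have nonzero weight after conditioning:
  (Z=0, X=4, Y=0, W=2) weight 1/36
  (Z=1, X=2, Y=1, W=1) weight 1/72
Group by X:
  weight(X=2) = 1/72
  weight(X=4) = 1/36
Total weight = 1/72 + 1/36 = 1/24
P(X=2 | obs) = 1/72 / 1/24 = 1/3
P(X=4 | obs) = 1/36 / 1/24 = 2/3
argmax = 4

argmax_v P(X = v | obs) = 4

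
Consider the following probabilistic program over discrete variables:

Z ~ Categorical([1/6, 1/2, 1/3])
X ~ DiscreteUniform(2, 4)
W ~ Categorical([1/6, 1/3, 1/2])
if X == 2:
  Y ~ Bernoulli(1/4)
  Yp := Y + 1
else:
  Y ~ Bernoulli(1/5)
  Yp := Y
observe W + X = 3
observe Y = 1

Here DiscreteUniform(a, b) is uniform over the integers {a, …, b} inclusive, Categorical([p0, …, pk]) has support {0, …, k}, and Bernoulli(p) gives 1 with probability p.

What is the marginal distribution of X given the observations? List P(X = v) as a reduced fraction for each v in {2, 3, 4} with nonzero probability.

P(X=2) = 5/7, P(X=3) = 2/7

Enumerate traces; 6 have nonzero weight after conditioning:
  (Z=0, X=2, W=1, Y=1) weight 1/216
  (Z=0, X=3, W=0, Y=1) weight 1/540
  (Z=1, X=2, W=1, Y=1) weight 1/72
  (Z=1, X=3, W=0, Y=1) weight 1/180
  (Z=2, X=2, W=1, Y=1) weight 1/108
  (Z=2, X=3, W=0, Y=1) weight 1/270
Group by X:
  weight(X=2) = 1/36
  weight(X=3) = 1/90
Total weight = 1/36 + 1/90 = 7/180
P(X=2 | obs) = 1/36 / 7/180 = 5/7
P(X=3 | obs) = 1/90 / 7/180 = 2/7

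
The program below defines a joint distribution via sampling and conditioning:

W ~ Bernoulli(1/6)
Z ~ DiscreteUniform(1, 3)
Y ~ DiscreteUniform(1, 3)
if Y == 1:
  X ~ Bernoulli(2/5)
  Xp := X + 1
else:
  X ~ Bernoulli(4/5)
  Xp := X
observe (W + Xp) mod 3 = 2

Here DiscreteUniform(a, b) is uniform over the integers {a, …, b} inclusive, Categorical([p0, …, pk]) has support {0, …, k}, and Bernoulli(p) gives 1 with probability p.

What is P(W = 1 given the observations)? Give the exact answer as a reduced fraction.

P(W = 1 | obs) = 11/21

Enumerate traces; 12 have nonzero weight after conditioning:
  (W=0, Z=1, Y=1, X=1) weight 1/27
  (W=0, Z=2, Y=1, X=1) weight 1/27
  (W=0, Z=3, Y=1, X=1) weight 1/27
  (W=1, Z=1, Y=1, X=0) weight 1/90
  (W=1, Z=1, Y=2, X=1) weight 2/135
  (W=1, Z=1, Y=3, X=1) weight 2/135
  (W=1, Z=2, Y=1, X=0) weight 1/90
  (W=1, Z=2, Y=2, X=1) weight 2/135
  … 4 more
Group by W:
  weight(W=0) = 1/9
  weight(W=1) = 11/90
Total weight = 1/9 + 11/90 = 7/30
P(W=0 | obs) = 1/9 / 7/30 = 10/21
P(W=1 | obs) = 11/90 / 7/30 = 11/21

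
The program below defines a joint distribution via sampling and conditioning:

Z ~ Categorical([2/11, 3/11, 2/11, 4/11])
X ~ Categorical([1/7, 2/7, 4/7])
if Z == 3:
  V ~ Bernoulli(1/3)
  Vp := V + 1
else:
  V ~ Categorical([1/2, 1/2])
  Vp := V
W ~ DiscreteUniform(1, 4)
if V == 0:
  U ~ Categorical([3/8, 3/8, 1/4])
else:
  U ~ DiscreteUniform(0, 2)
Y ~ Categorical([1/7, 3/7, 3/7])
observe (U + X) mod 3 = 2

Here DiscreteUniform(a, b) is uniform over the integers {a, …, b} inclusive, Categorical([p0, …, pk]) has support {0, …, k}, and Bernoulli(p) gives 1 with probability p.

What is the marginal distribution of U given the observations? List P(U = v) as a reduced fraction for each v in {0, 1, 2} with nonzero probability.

P(U=0) = 565/961, P(U=1) = 565/1922, P(U=2) = 227/1922

Enumerate traces; 288 have nonzero weight after conditioning:
  (Z=0, X=0, V=0, W=1, U=2, Y=0) weight 1/8624
  (Z=0, X=0, V=0, W=1, U=2, Y=1) weight 3/8624
  (Z=0, X=0, V=0, W=1, U=2, Y=2) weight 3/8624
  (Z=0, X=0, V=0, W=2, U=2, Y=0) weight 1/8624
  (Z=0, X=0, V=0, W=2, U=2, Y=1) weight 3/8624
  (Z=0, X=0, V=0, W=2, U=2, Y=2) weight 3/8624
  (Z=0, X=0, V=0, W=3, U=2, Y=0) weight 1/8624
  (Z=0, X=0, V=0, W=3, U=2, Y=1) weight 3/8624
  (Z=0, X=1, V=0, W=1, U=1, Y=0) weight 3/8624
  (Z=0, X=2, V=0, W=1, U=0, Y=0) weight 3/4312
  … 278 more
Group by U:
  weight(U=0) = 565/2772
  weight(U=1) = 565/5544
  weight(U=2) = 227/5544
Total weight = 565/2772 + 565/5544 + 227/5544 = 961/2772
P(U=0 | obs) = 565/2772 / 961/2772 = 565/961
P(U=1 | obs) = 565/5544 / 961/2772 = 565/1922
P(U=2 | obs) = 227/5544 / 961/2772 = 227/1922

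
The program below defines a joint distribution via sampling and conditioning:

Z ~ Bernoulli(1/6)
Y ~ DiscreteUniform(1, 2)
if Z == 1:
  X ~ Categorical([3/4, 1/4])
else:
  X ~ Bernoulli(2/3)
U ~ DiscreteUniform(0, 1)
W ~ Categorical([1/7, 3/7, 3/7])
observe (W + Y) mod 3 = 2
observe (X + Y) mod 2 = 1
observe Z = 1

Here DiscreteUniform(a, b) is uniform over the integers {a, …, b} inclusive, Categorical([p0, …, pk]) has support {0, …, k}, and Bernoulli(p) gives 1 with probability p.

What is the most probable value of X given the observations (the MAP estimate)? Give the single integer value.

Enumerate traces; 4 have nonzero weight after conditioning:
  (Z=1, Y=1, X=0, U=0, W=1) weight 3/224
  (Z=1, Y=1, X=0, U=1, W=1) weight 3/224
  (Z=1, Y=2, X=1, U=0, W=0) weight 1/672
  (Z=1, Y=2, X=1, U=1, W=0) weight 1/672
Group by X:
  weight(X=0) = 3/112
  weight(X=1) = 1/336
Total weight = 3/112 + 1/336 = 5/168
P(X=0 | obs) = 3/112 / 5/168 = 9/10
P(X=1 | obs) = 1/336 / 5/168 = 1/10
argmax = 0

argmax_v P(X = v | obs) = 0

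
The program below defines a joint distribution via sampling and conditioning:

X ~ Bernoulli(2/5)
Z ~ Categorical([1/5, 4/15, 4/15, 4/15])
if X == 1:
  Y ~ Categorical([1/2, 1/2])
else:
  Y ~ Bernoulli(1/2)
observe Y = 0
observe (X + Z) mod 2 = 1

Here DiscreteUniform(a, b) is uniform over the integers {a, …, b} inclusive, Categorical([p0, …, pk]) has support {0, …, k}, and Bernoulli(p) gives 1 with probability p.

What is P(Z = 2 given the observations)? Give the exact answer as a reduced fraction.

Enumerate traces; 4 have nonzero weight after conditioning:
  (X=0, Z=1, Y=0) weight 2/25
  (X=0, Z=3, Y=0) weight 2/25
  (X=1, Z=0, Y=0) weight 1/25
  (X=1, Z=2, Y=0) weight 4/75
Group by Z:
  weight(Z=0) = 1/25
  weight(Z=1) = 2/25
  weight(Z=2) = 4/75
  weight(Z=3) = 2/25
Total weight = 1/25 + 2/25 + 4/75 + 2/25 = 19/75
P(Z=0 | obs) = 1/25 / 19/75 = 3/19
P(Z=1 | obs) = 2/25 / 19/75 = 6/19
P(Z=2 | obs) = 4/75 / 19/75 = 4/19
P(Z=3 | obs) = 2/25 / 19/75 = 6/19

P(Z = 2 | obs) = 4/19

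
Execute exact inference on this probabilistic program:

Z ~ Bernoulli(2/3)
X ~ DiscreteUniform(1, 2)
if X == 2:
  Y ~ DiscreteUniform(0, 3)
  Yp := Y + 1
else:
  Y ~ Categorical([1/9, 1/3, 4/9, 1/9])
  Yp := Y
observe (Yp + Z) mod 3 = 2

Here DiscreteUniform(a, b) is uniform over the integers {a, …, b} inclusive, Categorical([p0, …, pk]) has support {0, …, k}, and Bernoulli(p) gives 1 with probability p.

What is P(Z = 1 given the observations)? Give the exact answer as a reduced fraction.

Enumerate traces; 5 have nonzero weight after conditioning:
  (Z=0, X=1, Y=2) weight 2/27
  (Z=0, X=2, Y=1) weight 1/24
  (Z=1, X=1, Y=1) weight 1/9
  (Z=1, X=2, Y=0) weight 1/12
  (Z=1, X=2, Y=3) weight 1/12
Group by Z:
  weight(Z=0) = 25/216
  weight(Z=1) = 5/18
Total weight = 25/216 + 5/18 = 85/216
P(Z=0 | obs) = 25/216 / 85/216 = 5/17
P(Z=1 | obs) = 5/18 / 85/216 = 12/17

P(Z = 1 | obs) = 12/17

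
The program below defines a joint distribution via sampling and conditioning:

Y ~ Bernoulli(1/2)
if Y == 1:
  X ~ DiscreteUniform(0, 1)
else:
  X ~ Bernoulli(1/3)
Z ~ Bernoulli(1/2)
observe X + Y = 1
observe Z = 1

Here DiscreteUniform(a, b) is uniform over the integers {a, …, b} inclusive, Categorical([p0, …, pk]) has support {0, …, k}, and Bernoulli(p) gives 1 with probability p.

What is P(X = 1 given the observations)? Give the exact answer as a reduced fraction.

P(X = 1 | obs) = 2/5

Enumerate traces; 2 have nonzero weight after conditioning:
  (Y=0, X=1, Z=1) weight 1/12
  (Y=1, X=0, Z=1) weight 1/8
Group by X:
  weight(X=0) = 1/8
  weight(X=1) = 1/12
Total weight = 1/8 + 1/12 = 5/24
P(X=0 | obs) = 1/8 / 5/24 = 3/5
P(X=1 | obs) = 1/12 / 5/24 = 2/5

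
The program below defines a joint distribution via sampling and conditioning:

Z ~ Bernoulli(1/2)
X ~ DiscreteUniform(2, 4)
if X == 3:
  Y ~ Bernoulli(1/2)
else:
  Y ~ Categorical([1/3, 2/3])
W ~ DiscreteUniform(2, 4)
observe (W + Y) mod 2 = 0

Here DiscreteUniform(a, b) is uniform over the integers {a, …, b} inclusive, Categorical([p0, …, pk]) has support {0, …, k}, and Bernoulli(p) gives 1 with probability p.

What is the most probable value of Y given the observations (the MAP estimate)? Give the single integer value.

argmax_v P(Y = v | obs) = 0

Enumerate traces; 18 have nonzero weight after conditioning:
  (Z=0, X=2, Y=0, W=2) weight 1/54
  (Z=0, X=2, Y=0, W=4) weight 1/54
  (Z=0, X=2, Y=1, W=3) weight 1/27
  (Z=0, X=3, Y=0, W=2) weight 1/36
  (Z=0, X=3, Y=0, W=4) weight 1/36
  (Z=0, X=3, Y=1, W=3) weight 1/36
  (Z=0, X=4, Y=0, W=2) weight 1/54
  (Z=0, X=4, Y=0, W=4) weight 1/54
  … 10 more
Group by Y:
  weight(Y=0) = 7/27
  weight(Y=1) = 11/54
Total weight = 7/27 + 11/54 = 25/54
P(Y=0 | obs) = 7/27 / 25/54 = 14/25
P(Y=1 | obs) = 11/54 / 25/54 = 11/25
argmax = 0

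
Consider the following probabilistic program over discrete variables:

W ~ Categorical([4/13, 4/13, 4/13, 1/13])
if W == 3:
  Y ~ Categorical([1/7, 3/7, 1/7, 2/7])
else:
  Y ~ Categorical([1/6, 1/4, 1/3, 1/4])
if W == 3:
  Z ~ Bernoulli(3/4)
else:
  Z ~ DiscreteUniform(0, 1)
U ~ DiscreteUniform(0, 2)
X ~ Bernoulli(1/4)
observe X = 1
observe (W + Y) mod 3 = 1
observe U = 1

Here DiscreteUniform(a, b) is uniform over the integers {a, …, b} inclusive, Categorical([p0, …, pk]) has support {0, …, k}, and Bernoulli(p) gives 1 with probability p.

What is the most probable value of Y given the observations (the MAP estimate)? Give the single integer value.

Enumerate traces; 10 have nonzero weight after conditioning:
  (W=0, Y=1, Z=0, U=1, X=1) weight 1/312
  (W=0, Y=1, Z=1, U=1, X=1) weight 1/312
  (W=1, Y=0, Z=0, U=1, X=1) weight 1/468
  (W=1, Y=0, Z=1, U=1, X=1) weight 1/468
  (W=1, Y=3, Z=0, U=1, X=1) weight 1/312
  (W=1, Y=3, Z=1, U=1, X=1) weight 1/312
  (W=2, Y=2, Z=0, U=1, X=1) weight 1/234
  (W=2, Y=2, Z=1, U=1, X=1) weight 1/234
  … 2 more
Group by Y:
  weight(Y=0) = 1/234
  weight(Y=1) = 5/546
  weight(Y=2) = 1/117
  weight(Y=3) = 1/156
Total weight = 1/234 + 5/546 + 1/117 + 1/156 = 31/1092
P(Y=0 | obs) = 1/234 / 31/1092 = 14/93
P(Y=1 | obs) = 5/546 / 31/1092 = 10/31
P(Y=2 | obs) = 1/117 / 31/1092 = 28/93
P(Y=3 | obs) = 1/156 / 31/1092 = 7/31
argmax = 1

argmax_v P(Y = v | obs) = 1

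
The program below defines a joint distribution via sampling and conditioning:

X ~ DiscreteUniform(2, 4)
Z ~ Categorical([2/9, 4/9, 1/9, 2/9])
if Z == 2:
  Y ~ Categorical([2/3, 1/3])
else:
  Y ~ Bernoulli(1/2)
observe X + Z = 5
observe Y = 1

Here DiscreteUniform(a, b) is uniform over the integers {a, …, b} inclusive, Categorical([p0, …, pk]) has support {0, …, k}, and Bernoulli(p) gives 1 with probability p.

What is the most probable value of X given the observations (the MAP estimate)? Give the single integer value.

argmax_v P(X = v | obs) = 4

Enumerate traces; 3 have nonzero weight after conditioning:
  (X=2, Z=3, Y=1) weight 1/27
  (X=3, Z=2, Y=1) weight 1/81
  (X=4, Z=1, Y=1) weight 2/27
Group by X:
  weight(X=2) = 1/27
  weight(X=3) = 1/81
  weight(X=4) = 2/27
Total weight = 1/27 + 1/81 + 2/27 = 10/81
P(X=2 | obs) = 1/27 / 10/81 = 3/10
P(X=3 | obs) = 1/81 / 10/81 = 1/10
P(X=4 | obs) = 2/27 / 10/81 = 3/5
argmax = 4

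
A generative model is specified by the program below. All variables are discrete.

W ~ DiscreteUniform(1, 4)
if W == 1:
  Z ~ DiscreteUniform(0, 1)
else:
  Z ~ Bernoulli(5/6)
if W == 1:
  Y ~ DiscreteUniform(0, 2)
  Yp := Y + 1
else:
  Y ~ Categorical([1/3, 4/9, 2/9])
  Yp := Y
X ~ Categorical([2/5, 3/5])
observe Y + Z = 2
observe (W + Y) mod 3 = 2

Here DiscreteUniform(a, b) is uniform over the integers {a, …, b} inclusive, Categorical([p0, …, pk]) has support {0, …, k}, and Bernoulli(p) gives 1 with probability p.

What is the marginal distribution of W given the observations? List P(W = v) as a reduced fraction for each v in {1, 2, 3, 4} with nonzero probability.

Enumerate traces; 6 have nonzero weight after conditioning:
  (W=1, Z=1, Y=1, X=0) weight 1/60
  (W=1, Z=1, Y=1, X=1) weight 1/40
  (W=3, Z=0, Y=2, X=0) weight 1/270
  (W=3, Z=0, Y=2, X=1) weight 1/180
  (W=4, Z=1, Y=1, X=0) weight 1/27
  (W=4, Z=1, Y=1, X=1) weight 1/18
Group by W:
  weight(W=1) = 1/24
  weight(W=3) = 1/108
  weight(W=4) = 5/54
Total weight = 1/24 + 1/108 + 5/54 = 31/216
P(W=1 | obs) = 1/24 / 31/216 = 9/31
P(W=3 | obs) = 1/108 / 31/216 = 2/31
P(W=4 | obs) = 5/54 / 31/216 = 20/31

P(W=1) = 9/31, P(W=3) = 2/31, P(W=4) = 20/31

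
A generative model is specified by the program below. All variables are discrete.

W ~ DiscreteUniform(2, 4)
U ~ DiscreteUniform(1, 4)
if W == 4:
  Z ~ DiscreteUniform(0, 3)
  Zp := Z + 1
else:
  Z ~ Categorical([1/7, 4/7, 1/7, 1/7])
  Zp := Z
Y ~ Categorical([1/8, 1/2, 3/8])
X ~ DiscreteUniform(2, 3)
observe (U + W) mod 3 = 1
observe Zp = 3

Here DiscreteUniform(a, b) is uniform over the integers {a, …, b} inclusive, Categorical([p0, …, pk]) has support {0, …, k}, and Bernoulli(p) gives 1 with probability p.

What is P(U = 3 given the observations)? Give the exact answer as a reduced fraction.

Enumerate traces; 24 have nonzero weight after conditioning:
  (W=2, U=2, Z=3, Y=0, X=2) weight 1/1344
  (W=2, U=2, Z=3, Y=0, X=3) weight 1/1344
  (W=2, U=2, Z=3, Y=1, X=2) weight 1/336
  (W=2, U=2, Z=3, Y=1, X=3) weight 1/336
  (W=2, U=2, Z=3, Y=2, X=2) weight 1/448
  (W=2, U=2, Z=3, Y=2, X=3) weight 1/448
  (W=3, U=1, Z=3, Y=0, X=2) weight 1/1344
  (W=3, U=1, Z=3, Y=0, X=3) weight 1/1344
  (W=3, U=4, Z=3, Y=0, X=2) weight 1/1344
  (W=4, U=3, Z=2, Y=0, X=2) weight 1/768
  … 14 more
Group by U:
  weight(U=1) = 1/84
  weight(U=2) = 1/84
  weight(U=3) = 1/48
  weight(U=4) = 1/84
Total weight = 1/84 + 1/84 + 1/48 + 1/84 = 19/336
P(U=1 | obs) = 1/84 / 19/336 = 4/19
P(U=2 | obs) = 1/84 / 19/336 = 4/19
P(U=3 | obs) = 1/48 / 19/336 = 7/19
P(U=4 | obs) = 1/84 / 19/336 = 4/19

P(U = 3 | obs) = 7/19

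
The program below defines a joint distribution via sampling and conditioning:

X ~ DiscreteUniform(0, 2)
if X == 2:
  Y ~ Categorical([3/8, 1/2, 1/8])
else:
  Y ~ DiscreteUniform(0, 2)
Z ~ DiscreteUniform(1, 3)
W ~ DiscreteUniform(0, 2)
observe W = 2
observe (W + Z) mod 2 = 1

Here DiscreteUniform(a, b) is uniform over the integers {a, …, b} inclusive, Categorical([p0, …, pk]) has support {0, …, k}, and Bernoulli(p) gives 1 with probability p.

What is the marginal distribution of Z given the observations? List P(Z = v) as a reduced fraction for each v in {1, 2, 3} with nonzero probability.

Enumerate traces; 18 have nonzero weight after conditioning:
  (X=0, Y=0, Z=1, W=2) weight 1/81
  (X=0, Y=0, Z=3, W=2) weight 1/81
  (X=0, Y=1, Z=1, W=2) weight 1/81
  (X=0, Y=1, Z=3, W=2) weight 1/81
  (X=0, Y=2, Z=1, W=2) weight 1/81
  (X=0, Y=2, Z=3, W=2) weight 1/81
  (X=1, Y=0, Z=1, W=2) weight 1/81
  (X=1, Y=0, Z=3, W=2) weight 1/81
  … 10 more
Group by Z:
  weight(Z=1) = 1/9
  weight(Z=3) = 1/9
Total weight = 1/9 + 1/9 = 2/9
P(Z=1 | obs) = 1/9 / 2/9 = 1/2
P(Z=3 | obs) = 1/9 / 2/9 = 1/2

P(Z=1) = 1/2, P(Z=3) = 1/2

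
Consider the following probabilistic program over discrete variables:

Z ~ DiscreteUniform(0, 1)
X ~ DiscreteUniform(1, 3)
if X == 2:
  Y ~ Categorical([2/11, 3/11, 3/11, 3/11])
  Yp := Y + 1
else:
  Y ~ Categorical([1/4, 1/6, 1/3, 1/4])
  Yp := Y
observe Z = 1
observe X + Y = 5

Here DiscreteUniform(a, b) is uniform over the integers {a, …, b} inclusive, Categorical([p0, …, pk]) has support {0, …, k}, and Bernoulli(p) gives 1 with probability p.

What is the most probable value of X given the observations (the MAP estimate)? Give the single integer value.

argmax_v P(X = v | obs) = 3

Enumerate traces; 2 have nonzero weight after conditioning:
  (Z=1, X=2, Y=3) weight 1/22
  (Z=1, X=3, Y=2) weight 1/18
Group by X:
  weight(X=2) = 1/22
  weight(X=3) = 1/18
Total weight = 1/22 + 1/18 = 10/99
P(X=2 | obs) = 1/22 / 10/99 = 9/20
P(X=3 | obs) = 1/18 / 10/99 = 11/20
argmax = 3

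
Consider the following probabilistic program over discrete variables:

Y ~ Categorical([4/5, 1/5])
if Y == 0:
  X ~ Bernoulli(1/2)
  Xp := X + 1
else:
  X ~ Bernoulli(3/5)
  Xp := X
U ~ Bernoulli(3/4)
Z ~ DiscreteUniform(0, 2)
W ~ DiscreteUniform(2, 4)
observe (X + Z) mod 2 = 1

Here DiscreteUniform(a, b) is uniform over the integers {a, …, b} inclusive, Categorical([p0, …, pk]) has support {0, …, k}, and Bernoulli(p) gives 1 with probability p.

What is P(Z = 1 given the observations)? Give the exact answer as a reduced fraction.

Enumerate traces; 36 have nonzero weight after conditioning:
  (Y=0, X=0, U=0, Z=1, W=2) weight 1/90
  (Y=0, X=0, U=0, Z=1, W=3) weight 1/90
  (Y=0, X=0, U=0, Z=1, W=4) weight 1/90
  (Y=0, X=0, U=1, Z=1, W=2) weight 1/30
  (Y=0, X=0, U=1, Z=1, W=3) weight 1/30
  (Y=0, X=0, U=1, Z=1, W=4) weight 1/30
  (Y=0, X=1, U=0, Z=0, W=2) weight 1/90
  (Y=0, X=1, U=0, Z=0, W=3) weight 1/90
  (Y=0, X=1, U=0, Z=2, W=2) weight 1/90
  … 27 more
Group by Z:
  weight(Z=0) = 13/75
  weight(Z=1) = 4/25
  weight(Z=2) = 13/75
Total weight = 13/75 + 4/25 + 13/75 = 38/75
P(Z=0 | obs) = 13/75 / 38/75 = 13/38
P(Z=1 | obs) = 4/25 / 38/75 = 6/19
P(Z=2 | obs) = 13/75 / 38/75 = 13/38

P(Z = 1 | obs) = 6/19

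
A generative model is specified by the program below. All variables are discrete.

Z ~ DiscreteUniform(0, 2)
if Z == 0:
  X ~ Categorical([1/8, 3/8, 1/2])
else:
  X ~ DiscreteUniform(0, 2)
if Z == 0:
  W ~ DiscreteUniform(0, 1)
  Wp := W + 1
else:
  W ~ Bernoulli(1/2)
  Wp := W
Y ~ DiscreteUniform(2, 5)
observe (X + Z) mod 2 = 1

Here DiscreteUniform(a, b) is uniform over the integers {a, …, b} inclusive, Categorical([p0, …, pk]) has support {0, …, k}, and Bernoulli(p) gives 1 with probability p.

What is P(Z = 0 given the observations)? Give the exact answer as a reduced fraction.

P(Z = 0 | obs) = 3/11

Enumerate traces; 32 have nonzero weight after conditioning:
  (Z=0, X=1, W=0, Y=2) weight 1/64
  (Z=0, X=1, W=0, Y=3) weight 1/64
  (Z=0, X=1, W=0, Y=4) weight 1/64
  (Z=0, X=1, W=0, Y=5) weight 1/64
  (Z=0, X=1, W=1, Y=2) weight 1/64
  (Z=0, X=1, W=1, Y=3) weight 1/64
  (Z=0, X=1, W=1, Y=4) weight 1/64
  (Z=0, X=1, W=1, Y=5) weight 1/64
  (Z=1, X=0, W=0, Y=2) weight 1/72
  (Z=2, X=1, W=0, Y=2) weight 1/72
  … 22 more
Group by Z:
  weight(Z=0) = 1/8
  weight(Z=1) = 2/9
  weight(Z=2) = 1/9
Total weight = 1/8 + 2/9 + 1/9 = 11/24
P(Z=0 | obs) = 1/8 / 11/24 = 3/11
P(Z=1 | obs) = 2/9 / 11/24 = 16/33
P(Z=2 | obs) = 1/9 / 11/24 = 8/33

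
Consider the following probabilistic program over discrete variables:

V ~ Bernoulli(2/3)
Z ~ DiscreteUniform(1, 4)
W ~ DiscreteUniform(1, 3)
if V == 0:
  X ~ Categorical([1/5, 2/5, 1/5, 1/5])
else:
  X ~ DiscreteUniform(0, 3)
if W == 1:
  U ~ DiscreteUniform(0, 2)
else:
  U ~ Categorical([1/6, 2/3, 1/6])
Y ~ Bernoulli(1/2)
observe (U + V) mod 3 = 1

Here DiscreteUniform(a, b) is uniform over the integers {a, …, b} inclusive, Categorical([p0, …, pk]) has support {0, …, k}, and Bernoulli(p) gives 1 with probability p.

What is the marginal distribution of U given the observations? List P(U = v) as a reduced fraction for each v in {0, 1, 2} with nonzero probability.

Enumerate traces; 192 have nonzero weight after conditioning:
  (V=0, Z=1, W=1, X=0, U=1, Y=0) weight 1/1080
  (V=0, Z=1, W=1, X=0, U=1, Y=1) weight 1/1080
  (V=0, Z=1, W=1, X=1, U=1, Y=0) weight 1/540
  (V=0, Z=1, W=1, X=1, U=1, Y=1) weight 1/540
  (V=0, Z=1, W=1, X=2, U=1, Y=0) weight 1/1080
  (V=0, Z=1, W=1, X=2, U=1, Y=1) weight 1/1080
  (V=0, Z=1, W=1, X=3, U=1, Y=0) weight 1/1080
  (V=0, Z=1, W=1, X=3, U=1, Y=1) weight 1/1080
  (V=1, Z=1, W=1, X=0, U=0, Y=0) weight 1/432
  … 183 more
Group by U:
  weight(U=0) = 4/27
  weight(U=1) = 5/27
Total weight = 4/27 + 5/27 = 1/3
P(U=0 | obs) = 4/27 / 1/3 = 4/9
P(U=1 | obs) = 5/27 / 1/3 = 5/9

P(U=0) = 4/9, P(U=1) = 5/9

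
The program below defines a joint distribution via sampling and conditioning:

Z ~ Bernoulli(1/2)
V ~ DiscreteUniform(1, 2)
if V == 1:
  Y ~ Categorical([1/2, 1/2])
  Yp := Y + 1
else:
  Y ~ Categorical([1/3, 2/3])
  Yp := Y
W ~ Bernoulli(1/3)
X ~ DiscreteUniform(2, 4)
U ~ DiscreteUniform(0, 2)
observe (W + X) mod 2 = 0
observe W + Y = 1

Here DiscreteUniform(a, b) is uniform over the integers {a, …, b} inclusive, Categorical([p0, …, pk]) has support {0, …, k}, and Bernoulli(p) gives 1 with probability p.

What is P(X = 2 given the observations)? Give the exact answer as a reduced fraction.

Enumerate traces; 36 have nonzero weight after conditioning:
  (Z=0, V=1, Y=0, W=1, X=3, U=0) weight 1/216
  (Z=0, V=1, Y=0, W=1, X=3, U=1) weight 1/216
  (Z=0, V=1, Y=0, W=1, X=3, U=2) weight 1/216
  (Z=0, V=1, Y=1, W=0, X=2, U=0) weight 1/108
  (Z=0, V=1, Y=1, W=0, X=2, U=1) weight 1/108
  (Z=0, V=1, Y=1, W=0, X=2, U=2) weight 1/108
  (Z=0, V=1, Y=1, W=0, X=4, U=0) weight 1/108
  (Z=0, V=1, Y=1, W=0, X=4, U=1) weight 1/108
  … 28 more
Group by X:
  weight(X=2) = 7/54
  weight(X=3) = 5/108
  weight(X=4) = 7/54
Total weight = 7/54 + 5/108 + 7/54 = 11/36
P(X=2 | obs) = 7/54 / 11/36 = 14/33
P(X=3 | obs) = 5/108 / 11/36 = 5/33
P(X=4 | obs) = 7/54 / 11/36 = 14/33

P(X = 2 | obs) = 14/33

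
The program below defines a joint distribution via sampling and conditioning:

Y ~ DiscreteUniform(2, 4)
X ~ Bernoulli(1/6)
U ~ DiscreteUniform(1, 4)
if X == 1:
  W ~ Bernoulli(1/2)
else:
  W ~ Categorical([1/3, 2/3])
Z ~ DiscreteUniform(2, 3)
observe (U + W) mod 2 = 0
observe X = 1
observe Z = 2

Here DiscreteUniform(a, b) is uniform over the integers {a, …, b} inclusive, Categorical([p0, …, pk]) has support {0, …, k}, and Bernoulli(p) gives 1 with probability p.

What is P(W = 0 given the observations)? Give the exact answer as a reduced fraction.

P(W = 0 | obs) = 1/2

Enumerate traces; 12 have nonzero weight after conditioning:
  (Y=2, X=1, U=1, W=1, Z=2) weight 1/288
  (Y=2, X=1, U=2, W=0, Z=2) weight 1/288
  (Y=2, X=1, U=3, W=1, Z=2) weight 1/288
  (Y=2, X=1, U=4, W=0, Z=2) weight 1/288
  (Y=3, X=1, U=1, W=1, Z=2) weight 1/288
  (Y=3, X=1, U=2, W=0, Z=2) weight 1/288
  (Y=3, X=1, U=3, W=1, Z=2) weight 1/288
  (Y=3, X=1, U=4, W=0, Z=2) weight 1/288
  … 4 more
Group by W:
  weight(W=0) = 1/48
  weight(W=1) = 1/48
Total weight = 1/48 + 1/48 = 1/24
P(W=0 | obs) = 1/48 / 1/24 = 1/2
P(W=1 | obs) = 1/48 / 1/24 = 1/2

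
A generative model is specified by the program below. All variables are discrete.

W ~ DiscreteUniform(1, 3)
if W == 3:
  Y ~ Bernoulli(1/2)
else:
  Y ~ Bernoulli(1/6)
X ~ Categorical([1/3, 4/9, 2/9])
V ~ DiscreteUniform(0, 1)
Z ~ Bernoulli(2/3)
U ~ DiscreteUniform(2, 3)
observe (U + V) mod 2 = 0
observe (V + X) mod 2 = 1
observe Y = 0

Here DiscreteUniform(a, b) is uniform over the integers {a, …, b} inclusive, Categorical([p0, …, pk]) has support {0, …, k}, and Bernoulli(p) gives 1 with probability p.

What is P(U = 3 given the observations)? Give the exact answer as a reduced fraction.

Enumerate traces; 18 have nonzero weight after conditioning:
  (W=1, Y=0, X=0, V=1, Z=0, U=3) weight 5/648
  (W=1, Y=0, X=0, V=1, Z=1, U=3) weight 5/324
  (W=1, Y=0, X=1, V=0, Z=0, U=2) weight 5/486
  (W=1, Y=0, X=1, V=0, Z=1, U=2) weight 5/243
  (W=1, Y=0, X=2, V=1, Z=0, U=3) weight 5/972
  (W=1, Y=0, X=2, V=1, Z=1, U=3) weight 5/486
  (W=2, Y=0, X=0, V=1, Z=0, U=3) weight 5/648
  (W=2, Y=0, X=0, V=1, Z=1, U=3) weight 5/324
  … 10 more
Group by U:
  weight(U=2) = 13/162
  weight(U=3) = 65/648
Total weight = 13/162 + 65/648 = 13/72
P(U=2 | obs) = 13/162 / 13/72 = 4/9
P(U=3 | obs) = 65/648 / 13/72 = 5/9

P(U = 3 | obs) = 5/9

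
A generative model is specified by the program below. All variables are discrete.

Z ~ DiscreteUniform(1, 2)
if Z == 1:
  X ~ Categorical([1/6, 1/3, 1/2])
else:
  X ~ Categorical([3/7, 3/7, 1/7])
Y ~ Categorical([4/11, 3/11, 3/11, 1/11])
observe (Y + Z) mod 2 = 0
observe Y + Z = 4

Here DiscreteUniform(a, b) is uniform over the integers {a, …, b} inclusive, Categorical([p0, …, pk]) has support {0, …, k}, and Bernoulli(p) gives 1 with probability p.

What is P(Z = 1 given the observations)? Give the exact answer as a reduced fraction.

P(Z = 1 | obs) = 1/4

Enumerate traces; 6 have nonzero weight after conditioning:
  (Z=1, X=0, Y=3) weight 1/132
  (Z=1, X=1, Y=3) weight 1/66
  (Z=1, X=2, Y=3) weight 1/44
  (Z=2, X=0, Y=2) weight 9/154
  (Z=2, X=1, Y=2) weight 9/154
  (Z=2, X=2, Y=2) weight 3/154
Group by Z:
  weight(Z=1) = 1/22
  weight(Z=2) = 3/22
Total weight = 1/22 + 3/22 = 2/11
P(Z=1 | obs) = 1/22 / 2/11 = 1/4
P(Z=2 | obs) = 3/22 / 2/11 = 3/4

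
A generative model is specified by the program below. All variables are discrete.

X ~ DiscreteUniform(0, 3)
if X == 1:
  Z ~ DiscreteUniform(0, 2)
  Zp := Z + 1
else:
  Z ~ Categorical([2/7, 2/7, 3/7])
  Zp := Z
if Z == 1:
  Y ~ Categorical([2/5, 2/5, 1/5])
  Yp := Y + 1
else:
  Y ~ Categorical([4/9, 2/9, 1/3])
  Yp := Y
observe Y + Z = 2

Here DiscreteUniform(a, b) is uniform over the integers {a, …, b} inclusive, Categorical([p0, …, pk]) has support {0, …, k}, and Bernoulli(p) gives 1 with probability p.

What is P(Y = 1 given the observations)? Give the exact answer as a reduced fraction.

P(Y = 1 | obs) = 90/301

Enumerate traces; 12 have nonzero weight after conditioning:
  (X=0, Z=0, Y=2) weight 1/42
  (X=0, Z=1, Y=1) weight 1/35
  (X=0, Z=2, Y=0) weight 1/21
  (X=1, Z=0, Y=2) weight 1/36
  (X=1, Z=1, Y=1) weight 1/30
  (X=1, Z=2, Y=0) weight 1/27
  (X=2, Z=0, Y=2) weight 1/42
  (X=2, Z=1, Y=1) weight 1/35
  … 4 more
Group by Y:
  weight(Y=0) = 34/189
  weight(Y=1) = 5/42
  weight(Y=2) = 25/252
Total weight = 34/189 + 5/42 + 25/252 = 43/108
P(Y=0 | obs) = 34/189 / 43/108 = 136/301
P(Y=1 | obs) = 5/42 / 43/108 = 90/301
P(Y=2 | obs) = 25/252 / 43/108 = 75/301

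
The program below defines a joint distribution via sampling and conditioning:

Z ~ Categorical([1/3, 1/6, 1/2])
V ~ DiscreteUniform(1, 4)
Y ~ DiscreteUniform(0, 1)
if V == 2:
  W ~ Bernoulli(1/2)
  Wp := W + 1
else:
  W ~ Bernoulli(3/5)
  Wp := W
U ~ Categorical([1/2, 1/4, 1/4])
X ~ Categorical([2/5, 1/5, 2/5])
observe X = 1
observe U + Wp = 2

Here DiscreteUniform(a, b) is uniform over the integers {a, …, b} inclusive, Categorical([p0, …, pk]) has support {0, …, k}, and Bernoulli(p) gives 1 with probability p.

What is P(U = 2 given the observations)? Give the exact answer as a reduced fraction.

P(U = 2 | obs) = 4/15

Enumerate traces; 48 have nonzero weight after conditioning:
  (Z=0, V=1, Y=0, W=0, U=2, X=1) weight 1/1200
  (Z=0, V=1, Y=0, W=1, U=1, X=1) weight 1/800
  (Z=0, V=1, Y=1, W=0, U=2, X=1) weight 1/1200
  (Z=0, V=1, Y=1, W=1, U=1, X=1) weight 1/800
  (Z=0, V=2, Y=0, W=0, U=1, X=1) weight 1/960
  (Z=0, V=2, Y=0, W=1, U=0, X=1) weight 1/480
  (Z=0, V=2, Y=1, W=0, U=1, X=1) weight 1/960
  (Z=0, V=2, Y=1, W=1, U=0, X=1) weight 1/480
  … 40 more
Group by U:
  weight(U=0) = 1/80
  weight(U=1) = 23/800
  weight(U=2) = 3/200
Total weight = 1/80 + 23/800 + 3/200 = 9/160
P(U=0 | obs) = 1/80 / 9/160 = 2/9
P(U=1 | obs) = 23/800 / 9/160 = 23/45
P(U=2 | obs) = 3/200 / 9/160 = 4/15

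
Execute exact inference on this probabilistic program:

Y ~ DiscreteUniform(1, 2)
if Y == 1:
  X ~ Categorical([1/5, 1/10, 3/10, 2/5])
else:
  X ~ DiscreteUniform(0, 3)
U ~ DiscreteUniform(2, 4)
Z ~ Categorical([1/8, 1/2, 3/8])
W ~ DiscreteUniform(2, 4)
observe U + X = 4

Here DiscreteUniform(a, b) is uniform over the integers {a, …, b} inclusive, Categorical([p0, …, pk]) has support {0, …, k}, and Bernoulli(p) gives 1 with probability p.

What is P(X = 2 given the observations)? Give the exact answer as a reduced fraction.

Enumerate traces; 54 have nonzero weight after conditioning:
  (Y=1, X=0, U=4, Z=0, W=2) weight 1/720
  (Y=1, X=0, U=4, Z=0, W=3) weight 1/720
  (Y=1, X=0, U=4, Z=0, W=4) weight 1/720
  (Y=1, X=0, U=4, Z=1, W=2) weight 1/180
  (Y=1, X=0, U=4, Z=1, W=3) weight 1/180
  (Y=1, X=0, U=4, Z=1, W=4) weight 1/180
  (Y=1, X=0, U=4, Z=2, W=2) weight 1/240
  (Y=1, X=0, U=4, Z=2, W=3) weight 1/240
  (Y=1, X=1, U=3, Z=0, W=2) weight 1/1440
  (Y=1, X=2, U=2, Z=0, W=2) weight 1/480
  … 44 more
Group by X:
  weight(X=0) = 3/40
  weight(X=1) = 7/120
  weight(X=2) = 11/120
Total weight = 3/40 + 7/120 + 11/120 = 9/40
P(X=0 | obs) = 3/40 / 9/40 = 1/3
P(X=1 | obs) = 7/120 / 9/40 = 7/27
P(X=2 | obs) = 11/120 / 9/40 = 11/27

P(X = 2 | obs) = 11/27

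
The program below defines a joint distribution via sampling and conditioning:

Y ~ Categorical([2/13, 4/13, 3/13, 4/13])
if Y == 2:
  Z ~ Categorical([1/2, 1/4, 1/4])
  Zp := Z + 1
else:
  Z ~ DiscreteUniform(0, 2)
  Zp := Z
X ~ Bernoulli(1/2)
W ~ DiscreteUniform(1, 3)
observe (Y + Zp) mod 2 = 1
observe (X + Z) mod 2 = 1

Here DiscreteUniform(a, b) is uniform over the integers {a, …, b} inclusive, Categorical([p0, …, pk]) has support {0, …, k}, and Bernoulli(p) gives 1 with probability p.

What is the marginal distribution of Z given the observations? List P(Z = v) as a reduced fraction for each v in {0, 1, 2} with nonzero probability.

P(Z=0) = 50/99, P(Z=1) = 8/99, P(Z=2) = 41/99

Enumerate traces; 21 have nonzero weight after conditioning:
  (Y=0, Z=1, X=0, W=1) weight 1/117
  (Y=0, Z=1, X=0, W=2) weight 1/117
  (Y=0, Z=1, X=0, W=3) weight 1/117
  (Y=1, Z=0, X=1, W=1) weight 2/117
  (Y=1, Z=0, X=1, W=2) weight 2/117
  (Y=1, Z=0, X=1, W=3) weight 2/117
  (Y=1, Z=2, X=1, W=1) weight 2/117
  (Y=1, Z=2, X=1, W=2) weight 2/117
  … 13 more
Group by Z:
  weight(Z=0) = 25/156
  weight(Z=1) = 1/39
  weight(Z=2) = 41/312
Total weight = 25/156 + 1/39 + 41/312 = 33/104
P(Z=0 | obs) = 25/156 / 33/104 = 50/99
P(Z=1 | obs) = 1/39 / 33/104 = 8/99
P(Z=2 | obs) = 41/312 / 33/104 = 41/99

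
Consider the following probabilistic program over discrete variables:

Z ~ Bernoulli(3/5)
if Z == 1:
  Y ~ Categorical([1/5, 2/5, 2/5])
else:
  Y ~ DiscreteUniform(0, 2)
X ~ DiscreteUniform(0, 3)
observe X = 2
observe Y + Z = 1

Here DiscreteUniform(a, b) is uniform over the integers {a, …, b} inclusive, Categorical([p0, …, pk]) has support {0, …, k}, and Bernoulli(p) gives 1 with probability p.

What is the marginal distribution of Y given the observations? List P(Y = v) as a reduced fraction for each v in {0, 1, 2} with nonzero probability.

P(Y=0) = 9/19, P(Y=1) = 10/19

Enumerate traces; 2 have nonzero weight after conditioning:
  (Z=0, Y=1, X=2) weight 1/30
  (Z=1, Y=0, X=2) weight 3/100
Group by Y:
  weight(Y=0) = 3/100
  weight(Y=1) = 1/30
Total weight = 3/100 + 1/30 = 19/300
P(Y=0 | obs) = 3/100 / 19/300 = 9/19
P(Y=1 | obs) = 1/30 / 19/300 = 10/19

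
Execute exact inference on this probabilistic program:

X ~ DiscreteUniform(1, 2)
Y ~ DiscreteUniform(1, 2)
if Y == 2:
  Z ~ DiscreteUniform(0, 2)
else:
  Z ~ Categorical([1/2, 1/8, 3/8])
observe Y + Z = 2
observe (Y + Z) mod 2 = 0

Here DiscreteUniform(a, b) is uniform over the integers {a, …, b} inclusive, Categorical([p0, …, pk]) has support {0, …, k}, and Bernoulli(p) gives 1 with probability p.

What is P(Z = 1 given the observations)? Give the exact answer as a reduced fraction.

Enumerate traces; 4 have nonzero weight after conditioning:
  (X=1, Y=1, Z=1) weight 1/32
  (X=1, Y=2, Z=0) weight 1/12
  (X=2, Y=1, Z=1) weight 1/32
  (X=2, Y=2, Z=0) weight 1/12
Group by Z:
  weight(Z=0) = 1/6
  weight(Z=1) = 1/16
Total weight = 1/6 + 1/16 = 11/48
P(Z=0 | obs) = 1/6 / 11/48 = 8/11
P(Z=1 | obs) = 1/16 / 11/48 = 3/11

P(Z = 1 | obs) = 3/11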